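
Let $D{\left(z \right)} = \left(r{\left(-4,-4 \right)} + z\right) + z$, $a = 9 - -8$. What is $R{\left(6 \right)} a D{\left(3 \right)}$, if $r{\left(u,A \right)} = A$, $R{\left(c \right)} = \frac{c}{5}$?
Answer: $\frac{204}{5} \approx 40.8$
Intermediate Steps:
$R{\left(c \right)} = \frac{c}{5}$ ($R{\left(c \right)} = c \frac{1}{5} = \frac{c}{5}$)
$a = 17$ ($a = 9 + 8 = 17$)
$D{\left(z \right)} = -4 + 2 z$ ($D{\left(z \right)} = \left(-4 + z\right) + z = -4 + 2 z$)
$R{\left(6 \right)} a D{\left(3 \right)} = \frac{1}{5} \cdot 6 \cdot 17 \left(-4 + 2 \cdot 3\right) = \frac{6}{5} \cdot 17 \left(-4 + 6\right) = \frac{102}{5} \cdot 2 = \frac{204}{5}$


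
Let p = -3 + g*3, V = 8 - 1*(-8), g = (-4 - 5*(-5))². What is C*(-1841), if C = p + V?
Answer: -2459576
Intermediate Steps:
g = 441 (g = (-4 + 25)² = 21² = 441)
V = 16 (V = 8 + 8 = 16)
p = 1320 (p = -3 + 441*3 = -3 + 1323 = 1320)
C = 1336 (C = 1320 + 16 = 1336)
C*(-1841) = 1336*(-1841) = -2459576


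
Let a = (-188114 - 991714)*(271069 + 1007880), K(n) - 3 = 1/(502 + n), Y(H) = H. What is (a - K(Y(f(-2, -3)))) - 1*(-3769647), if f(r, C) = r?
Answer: -754468035564001/500 ≈ -1.5089e+12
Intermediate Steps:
K(n) = 3 + 1/(502 + n)
a = -1508939840772 (a = -1179828*1278949 = -1508939840772)
(a - K(Y(f(-2, -3)))) - 1*(-3769647) = (-1508939840772 - (1507 + 3*(-2))/(502 - 2)) - 1*(-3769647) = (-1508939840772 - (1507 - 6)/500) + 3769647 = (-1508939840772 - 1501/500) + 3769647 = -754469920387501/500 + 3769647 = -754468035564001/500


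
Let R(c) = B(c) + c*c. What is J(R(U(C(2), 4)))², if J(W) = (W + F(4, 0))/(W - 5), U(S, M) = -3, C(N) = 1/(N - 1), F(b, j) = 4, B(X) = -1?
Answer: 16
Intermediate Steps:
C(N) = 1/(-1 + N)
R(c) = -1 + c² (R(c) = -1 + c*c = -1 + c²)
J(W) = (4 + W)/(-5 + W) (J(W) = (W + 4)/(W - 5) = (4 + W)/(-5 + W))
J(R(U(C(2), 4)))² = ((4 + (-1 + (-3)²))/(-5 + (-1 + (-3)²)))² = ((4 + (-1 + 9))/(-5 + (-1 + 9)))² = ((4 + 8)/(-5 + 8))² = (12/3)² = ((⅓)*12)² = 4² = 16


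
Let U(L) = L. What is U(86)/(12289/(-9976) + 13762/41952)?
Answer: -2249508192/23641151 ≈ -95.152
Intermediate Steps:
U(86)/(12289/(-9976) + 13762/41952) = 86/(12289/(-9976) + 13762/41952) = 86/(12289*(-1/9976) + 13762*(1/41952)) = 86/(-12289/9976 + 6881/20976) = 86/(-23641151/26157072) = 86*(-26157072/23641151) = -2249508192/23641151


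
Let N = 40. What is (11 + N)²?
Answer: 2601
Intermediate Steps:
(11 + N)² = (11 + 40)² = 51² = 2601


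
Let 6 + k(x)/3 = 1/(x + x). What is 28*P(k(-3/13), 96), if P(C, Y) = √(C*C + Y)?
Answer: 14*√2785 ≈ 738.82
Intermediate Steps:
k(x) = -18 + 3/(2*x) (k(x) = -18 + 3/(x + x) = -18 + 3/((2*x)) = -18 + 3*(1/(2*x)) = -18 + 3/(2*x))
P(C, Y) = √(Y + C²) (P(C, Y) = √(C² + Y) = √(Y + C²))
28*P(k(-3/13), 96) = 28*√(96 + (-18 + 3/(2*((-3/13))))²) = 28*√(96 + (-18 + 3/(2*((-3*1/13))))²) = 28*√(96 + (-18 + 3/(2*(-3/13)))²) = 28*√(96 + (-18 + (3/2)*(-13/3))²) = 28*√(96 + (-18 - 13/2)²) = 28*√(96 + (-49/2)²) = 28*√(96 + 2401/4) = 28*√(2785/4) = 28*(√2785/2) = 14*√2785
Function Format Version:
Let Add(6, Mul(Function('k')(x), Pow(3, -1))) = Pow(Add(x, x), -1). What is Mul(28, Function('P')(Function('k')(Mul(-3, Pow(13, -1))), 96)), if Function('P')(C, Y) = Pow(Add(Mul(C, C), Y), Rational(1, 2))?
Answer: Mul(14, Pow(2785, Rational(1, 2))) ≈ 738.82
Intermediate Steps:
Function('k')(x) = Add(-18, Mul(Rational(3, 2), Pow(x, -1))) (Function('k')(x) = Add(-18, Mul(3, Pow(Add(x, x), -1))) = Add(-18, Mul(3, Pow(Mul(2, x), -1))) = Add(-18, Mul(3, Mul(Rational(1, 2), Pow(x, -1)))) = Add(-18, Mul(Rational(3, 2), Pow(x, -1))))
Function('P')(C, Y) = Pow(Add(Y, Pow(C, 2)), Rational(1, 2)) (Function('P')(C, Y) = Pow(Add(Pow(C, 2), Y), Rational(1, 2)) = Pow(Add(Y, Pow(C, 2)), Rational(1, 2)))
Mul(28, Function('P')(Function('k')(Mul(-3, Pow(13, -1))), 96)) = Mul(28, Pow(Add(96, Pow(Add(-18, Mul(Rational(3, 2), Pow(Mul(-3, Pow(13, -1)), -1))), 2)), Rational(1, 2))) = Mul(28, Pow(Add(96, Pow(Add(-18, Mul(Rational(3, 2), Pow(Mul(-3, Rational(1, 13)), -1))), 2)), Rational(1, 2))) = Mul(28, Pow(Add(96, Pow(Add(-18, Mul(Rational(3, 2), Pow(Rational(-3, 13), -1))), 2)), Rational(1, 2))) = Mul(28, Pow(Add(96, Pow(Add(-18, Mul(Rational(3, 2), Rational(-13, 3))), 2)), Rational(1, 2))) = Mul(28, Pow(Add(96, Pow(Add(-18, Rational(-13, 2)), 2)), Rational(1, 2))) = Mul(28, Pow(Add(96, Pow(Rational(-49, 2), 2)), Rational(1, 2))) = Mul(28, Pow(Add(96, Rational(2401, 4)), Rational(1, 2))) = Mul(28, Pow(Rational(2785, 4), Rational(1, 2))) = Mul(28, Mul(Rational(1, 2), Pow(2785, Rational(1, 2)))) = Mul(14, Pow(2785, Rational(1, 2)))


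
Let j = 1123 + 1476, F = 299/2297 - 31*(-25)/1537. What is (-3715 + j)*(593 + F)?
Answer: -2338934801940/3530489 ≈ -6.6250e+5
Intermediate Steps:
F = 2239738/3530489 (F = 299*(1/2297) + 775*(1/1537) = 299/2297 + 775/1537 = 2239738/3530489 ≈ 0.63440)
j = 2599
(-3715 + j)*(593 + F) = (-3715 + 2599)*(593 + 2239738/3530489) = -1116*2095819715/3530489 = -2338934801940/3530489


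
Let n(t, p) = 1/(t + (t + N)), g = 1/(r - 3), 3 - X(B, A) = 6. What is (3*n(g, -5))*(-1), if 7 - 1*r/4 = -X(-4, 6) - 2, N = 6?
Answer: -63/128 ≈ -0.49219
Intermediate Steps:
X(B, A) = -3 (X(B, A) = 3 - 1*6 = 3 - 6 = -3)
r = 24 (r = 28 - 4*(-1*(-3) - 2) = 28 - 4*(3 - 2) = 28 - 4*1 = 28 - 4 = 24)
g = 1/21 (g = 1/(24 - 3) = 1/21 ≈ 0.047619)
n(t, p) = 1/(6 + 2*t) (n(t, p) = 1/(t + (t + 6)) = 1/(t + (6 + t)) = 1/(6 + 2*t))
(3*n(g, -5))*(-1) = (3*(1/(2*(3 + 1/21))))*(-1) = (3*(1/(2*(64/21))))*(-1) = (3*((1/2)*(21/64)))*(-1) = (3*(21/128))*(-1) = (63/128)*(-1) = -63/128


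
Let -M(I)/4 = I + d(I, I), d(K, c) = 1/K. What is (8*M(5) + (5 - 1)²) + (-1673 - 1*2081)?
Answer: -19522/5 ≈ -3904.4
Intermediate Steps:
M(I) = -4*I - 4/I (M(I) = -4*(I + 1/I) = -4*I - 4/I)
(8*M(5) + (5 - 1)²) + (-1673 - 1*2081) = (8*(-4*5 - 4/5) + (5 - 1)²) + (-1673 - 1*2081) = (8*(-20 - 4*⅕) + 4²) + (-1673 - 2081) = (8*(-20 - ⅘) + 16) - 3754 = (8*(-104/5) + 16) - 3754 = (-832/5 + 16) - 3754 = -752/5 - 3754 = -19522/5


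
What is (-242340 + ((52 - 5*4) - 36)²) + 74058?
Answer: -168266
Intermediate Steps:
(-242340 + ((52 - 5*4) - 36)²) + 74058 = (-242340 + ((52 - 1*20) - 36)²) + 74058 = (-242340 + ((52 - 20) - 36)²) + 74058 = (-242340 + (32 - 36)²) + 74058 = (-242340 + (-4)²) + 74058 = (-242340 + 16) + 74058 = -242324 + 74058 = -168266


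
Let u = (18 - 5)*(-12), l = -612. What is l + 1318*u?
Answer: -206220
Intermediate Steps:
u = -156 (u = 13*(-12) = -156)
l + 1318*u = -612 + 1318*(-156) = -612 - 205608 = -206220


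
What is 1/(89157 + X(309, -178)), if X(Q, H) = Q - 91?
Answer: 1/89375 ≈ 1.1189e-5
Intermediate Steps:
X(Q, H) = -91 + Q
1/(89157 + X(309, -178)) = 1/(89157 + (-91 + 309)) = 1/(89157 + 218) = 1/89375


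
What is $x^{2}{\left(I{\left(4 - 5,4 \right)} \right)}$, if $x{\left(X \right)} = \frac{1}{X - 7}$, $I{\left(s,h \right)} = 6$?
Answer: $1$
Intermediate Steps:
$x{\left(X \right)} = \frac{1}{-7 + X}$
$x^{2}{\left(I{\left(4 - 5,4 \right)} \right)} = \left(\frac{1}{-7 + 6}\right)^{2} = \left(\frac{1}{-1}\right)^{2} = \left(-1\right)^{2} = 1$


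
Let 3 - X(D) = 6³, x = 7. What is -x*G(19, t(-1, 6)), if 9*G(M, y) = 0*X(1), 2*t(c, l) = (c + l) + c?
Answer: 0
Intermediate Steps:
t(c, l) = c + l/2 (t(c, l) = ((c + l) + c)/2 = (l + 2*c)/2 = c + l/2)
X(D) = -213 (X(D) = 3 - 1*6³ = 3 - 1*216 = 3 - 216 = -213)
G(M, y) = 0 (G(M, y) = (0*(-213))/9 = (⅑)*0 = 0)
-x*G(19, t(-1, 6)) = -7*0 = -1*0 = 0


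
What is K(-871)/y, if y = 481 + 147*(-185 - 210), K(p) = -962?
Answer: 481/28792 ≈ 0.016706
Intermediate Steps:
y = -57584 (y = 481 + 147*(-395) = 481 - 58065 = -57584)
K(-871)/y = -962/(-57584) = -962*(-1/57584) = 481/28792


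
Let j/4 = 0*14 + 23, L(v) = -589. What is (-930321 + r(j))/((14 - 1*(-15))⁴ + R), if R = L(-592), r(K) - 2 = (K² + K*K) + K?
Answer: -304433/235564 ≈ -1.2924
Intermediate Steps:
j = 92 (j = 4*(0*14 + 23) = 4*(0 + 23) = 4*23 = 92)
r(K) = 2 + K + 2*K² (r(K) = 2 + ((K² + K*K) + K) = 2 + ((K² + K²) + K) = 2 + (2*K² + K) = 2 + (K + 2*K²) = 2 + K + 2*K²)
R = -589
(-930321 + r(j))/((14 - 1*(-15))⁴ + R) = (-930321 + (2 + 92 + 2*92²))/((14 - 1*(-15))⁴ - 589) = (-930321 + (2 + 92 + 2*8464))/((14 + 15)⁴ - 589) = (-930321 + (2 + 92 + 16928))/(29⁴ - 589) = (-930321 + 17022)/(707281 - 589) = -913299/706692 = -913299*1/706692 = -304433/235564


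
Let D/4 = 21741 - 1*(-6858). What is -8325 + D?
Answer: 106071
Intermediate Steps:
D = 114396 (D = 4*(21741 - 1*(-6858)) = 4*(21741 + 6858) = 4*28599 = 114396)
-8325 + D = -8325 + 114396 = 106071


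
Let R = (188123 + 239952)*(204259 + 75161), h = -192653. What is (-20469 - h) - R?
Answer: -119612544316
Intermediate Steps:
R = 119612716500 (R = 428075*279420 = 119612716500)
(-20469 - h) - R = (-20469 - 1*(-192653)) - 1*119612716500 = (-20469 + 192653) - 119612716500 = 172184 - 119612716500 = -119612544316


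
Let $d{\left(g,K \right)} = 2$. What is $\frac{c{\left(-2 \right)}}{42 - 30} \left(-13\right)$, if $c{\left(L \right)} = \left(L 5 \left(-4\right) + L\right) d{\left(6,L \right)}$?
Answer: $- \frac{247}{3} \approx -82.333$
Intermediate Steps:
$c{\left(L \right)} = - 38 L$ ($c{\left(L \right)} = \left(L 5 \left(-4\right) + L\right) 2 = \left(5 L \left(-4\right) + L\right) 2 = \left(- 20 L + L\right) 2 = - 19 L 2 = - 38 L$)
$\frac{c{\left(-2 \right)}}{42 - 30} \left(-13\right) = \frac{\left(-38\right) \left(-2\right)}{42 - 30} \left(-13\right) = \frac{1}{12} \cdot 76 \left(-13\right) = \frac{19}{3} \left(-13\right) = - \frac{247}{3}$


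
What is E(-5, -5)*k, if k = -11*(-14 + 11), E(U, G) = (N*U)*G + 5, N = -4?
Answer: -3135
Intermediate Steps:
E(U, G) = 5 - 4*G*U (E(U, G) = (-4*U)*G + 5 = -4*G*U + 5 = 5 - 4*G*U)
k = 33 (k = -11*(-3) = 33)
E(-5, -5)*k = (5 - 4*(-5)*(-5))*33 = (5 - 100)*33 = -95*33 = -3135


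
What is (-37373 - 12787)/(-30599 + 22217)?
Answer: 760/127 ≈ 5.9843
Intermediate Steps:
(-37373 - 12787)/(-30599 + 22217) = -50160/(-8382) = -50160*(-1/8382) = 760/127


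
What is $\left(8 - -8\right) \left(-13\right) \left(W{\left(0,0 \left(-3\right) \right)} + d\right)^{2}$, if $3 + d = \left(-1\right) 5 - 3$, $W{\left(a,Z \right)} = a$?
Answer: $-25168$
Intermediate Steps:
$d = -11$ ($d = -3 - 8 = -11$)
$\left(8 - -8\right) \left(-13\right) \left(W{\left(0,0 \left(-3\right) \right)} + d\right)^{2} = \left(8 - -8\right) \left(-13\right) \left(0 - 11\right)^{2} = \left(8 + 8\right) \left(-13\right) \left(-11\right)^{2} = 16 \left(-13\right) 121 = \left(-208\right) 121 = -25168$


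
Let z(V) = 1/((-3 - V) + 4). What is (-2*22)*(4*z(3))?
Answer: 88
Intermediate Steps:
z(V) = 1/(1 - V)
(-2*22)*(4*z(3)) = (-2*22)*(4*(-1/(-1 + 3))) = -176*(-1/2) = -176*(-1*1/2) = -176*(-1)/2 = -44*(-2) = 88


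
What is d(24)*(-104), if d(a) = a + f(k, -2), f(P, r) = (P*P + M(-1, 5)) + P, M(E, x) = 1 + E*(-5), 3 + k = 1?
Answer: -3328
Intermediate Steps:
k = -2 (k = -3 + 1 = -2)
M(E, x) = 1 - 5*E
f(P, r) = 6 + P + P**2 (f(P, r) = (P*P + (1 - 5*(-1))) + P = (P**2 + (1 + 5)) + P = (P**2 + 6) + P = (6 + P**2) + P = 6 + P + P**2)
d(a) = 8 + a (d(a) = a + (6 - 2 + (-2)**2) = a + (6 - 2 + 4) = a + 8 = 8 + a)
d(24)*(-104) = (8 + 24)*(-104) = 32*(-104) = -3328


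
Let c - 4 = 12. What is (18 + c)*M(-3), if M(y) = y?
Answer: -102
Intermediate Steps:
c = 16 (c = 4 + 12 = 16)
(18 + c)*M(-3) = (18 + 16)*(-3) = 34*(-3) = -102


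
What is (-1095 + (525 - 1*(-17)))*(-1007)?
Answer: 556871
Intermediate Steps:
(-1095 + (525 - 1*(-17)))*(-1007) = (-1095 + (525 + 17))*(-1007) = (-1095 + 542)*(-1007) = -553*(-1007) = 556871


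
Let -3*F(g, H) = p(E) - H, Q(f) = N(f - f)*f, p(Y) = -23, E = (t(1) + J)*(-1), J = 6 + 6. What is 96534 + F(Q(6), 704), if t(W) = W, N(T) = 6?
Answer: 290329/3 ≈ 96776.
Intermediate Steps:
J = 12
E = -13 (E = (1 + 12)*(-1) = 13*(-1) = -13)
Q(f) = 6*f
F(g, H) = 23/3 + H/3 (F(g, H) = -(-23 - H)/3 = 23/3 + H/3)
96534 + F(Q(6), 704) = 96534 + (23/3 + (1/3)*704) = 96534 + (23/3 + 704/3) = 96534 + 727/3 = 290329/3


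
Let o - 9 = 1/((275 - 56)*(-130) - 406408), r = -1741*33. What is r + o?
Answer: -24981131833/434878 ≈ -57444.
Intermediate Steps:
r = -57453
o = 3913901/434878 (o = 9 + 1/((275 - 56)*(-130) - 406408) = 9 + 1/(219*(-130) - 406408) = 9 + 1/(-28470 - 406408) = 9 + 1/(-434878) = 9 - 1/434878 = 3913901/434878 ≈ 9.0000)
r + o = -57453 + 3913901/434878 = -24981131833/434878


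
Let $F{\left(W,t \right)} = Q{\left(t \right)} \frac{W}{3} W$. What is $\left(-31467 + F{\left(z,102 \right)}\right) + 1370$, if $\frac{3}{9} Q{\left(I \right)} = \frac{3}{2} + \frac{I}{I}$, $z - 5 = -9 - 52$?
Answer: $-22257$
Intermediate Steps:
$z = -56$ ($z = 5 - 61 = -56$)
$Q{\left(I \right)} = \frac{15}{2}$ ($Q{\left(I \right)} = 3 \left(\frac{3}{2} + \frac{I}{I}\right) = 3 \left(3 \cdot \frac{1}{2} + 1\right) = 3 \left(\frac{3}{2} + 1\right) = 3 \cdot \frac{5}{2} = \frac{15}{2}$)
$F{\left(W,t \right)} = \frac{5 W^{2}}{2}$ ($F{\left(W,t \right)} = \frac{15 \frac{W}{3}}{2} W = \frac{5 W}{2} W = \frac{5 W^{2}}{2}$)
$\left(-31467 + F{\left(z,102 \right)}\right) + 1370 = \left(-31467 + \frac{5 \left(-56\right)^{2}}{2}\right) + 1370 = \left(-31467 + \frac{5}{2} \cdot 3136\right) + 1370 = \left(-31467 + 7840\right) + 1370 = -23627 + 1370 = -22257$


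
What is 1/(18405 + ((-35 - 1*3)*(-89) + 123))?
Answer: 1/21910 ≈ 4.5641e-5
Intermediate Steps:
1/(18405 + ((-35 - 1*3)*(-89) + 123)) = 1/(18405 + ((-35 - 3)*(-89) + 123)) = 1/(18405 + (-38*(-89) + 123)) = 1/(18405 + (3382 + 123)) = 1/(18405 + 3505) = 1/21910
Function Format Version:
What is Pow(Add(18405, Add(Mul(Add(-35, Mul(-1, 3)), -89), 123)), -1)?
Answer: Rational(1, 21910) ≈ 4.5641e-5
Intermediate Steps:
Pow(Add(18405, Add(Mul(Add(-35, Mul(-1, 3)), -89), 123)), -1) = Pow(Add(18405, Add(Mul(Add(-35, -3), -89), 123)), -1) = Pow(Add(18405, Add(Mul(-38, -89), 123)), -1) = Pow(Add(18405, Add(3382, 123)), -1) = Pow(Add(18405, 3505), -1) = Pow(21910, -1) = Rational(1, 21910)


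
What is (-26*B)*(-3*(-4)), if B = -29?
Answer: 9048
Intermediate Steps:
(-26*B)*(-3*(-4)) = (-26*(-29))*(-3*(-4)) = 754*12 = 9048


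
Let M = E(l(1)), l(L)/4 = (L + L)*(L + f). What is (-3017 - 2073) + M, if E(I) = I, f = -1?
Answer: -5090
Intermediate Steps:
l(L) = 8*L*(-1 + L) (l(L) = 4*((L + L)*(L - 1)) = 4*((2*L)*(-1 + L)) = 4*(2*L*(-1 + L)) = 8*L*(-1 + L))
M = 0 (M = 8*1*(-1 + 1) = 8*1*0 = 0)
(-3017 - 2073) + M = (-3017 - 2073) + 0 = -5090 + 0 = -5090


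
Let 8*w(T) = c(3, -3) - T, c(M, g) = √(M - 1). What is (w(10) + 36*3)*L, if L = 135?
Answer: 57645/4 + 135*√2/8 ≈ 14435.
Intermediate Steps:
c(M, g) = √(-1 + M)
w(T) = -T/8 + √2/8 (w(T) = (√(-1 + 3) - T)/8 = (√2 - T)/8 = -T/8 + √2/8)
(w(10) + 36*3)*L = ((-⅛*10 + √2/8) + 36*3)*135 = ((-5/4 + √2/8) + 108)*135 = (427/4 + √2/8)*135 = 57645/4 + 135*√2/8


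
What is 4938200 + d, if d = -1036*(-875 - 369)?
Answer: 6226984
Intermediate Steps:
d = 1288784 (d = -1036*(-1244) = 1288784)
4938200 + d = 4938200 + 1288784 = 6226984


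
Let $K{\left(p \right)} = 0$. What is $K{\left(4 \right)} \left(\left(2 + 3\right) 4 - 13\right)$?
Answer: $0$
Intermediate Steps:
$K{\left(4 \right)} \left(\left(2 + 3\right) 4 - 13\right) = 0 \left(\left(2 + 3\right) 4 - 13\right) = 0 \left(5 \cdot 4 - 13\right) = 0 \left(20 - 13\right) = 0 \cdot 7 = 0$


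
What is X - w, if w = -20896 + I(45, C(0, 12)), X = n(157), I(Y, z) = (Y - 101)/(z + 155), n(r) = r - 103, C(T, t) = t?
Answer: 3498706/167 ≈ 20950.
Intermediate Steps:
n(r) = -103 + r
I(Y, z) = (-101 + Y)/(155 + z)
X = 54 (X = -103 + 157 = 54)
w = -3489688/167 (w = -20896 + (-101 + 45)/(155 + 12) = -20896 - 56/167 = -3489688/167 ≈ -20896.)
X - w = 54 - 1*(-3489688/167) = 54 + 3489688/167 = 3498706/167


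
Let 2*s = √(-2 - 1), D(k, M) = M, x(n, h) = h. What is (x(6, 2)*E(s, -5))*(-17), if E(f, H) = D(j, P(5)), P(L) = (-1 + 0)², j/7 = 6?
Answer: -34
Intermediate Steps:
j = 42 (j = 7*6 = 42)
P(L) = 1 (P(L) = (-1)² = 1)
s = I*√3/2 (s = √(-2 - 1)/2 = √(-3)/2 = (I*√3)/2 = I*√3/2 ≈ 0.86602*I)
E(f, H) = 1
(x(6, 2)*E(s, -5))*(-17) = (2*1)*(-17) = 2*(-17) = -34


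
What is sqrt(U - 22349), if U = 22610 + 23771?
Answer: 4*sqrt(1502) ≈ 155.02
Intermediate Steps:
U = 46381
sqrt(U - 22349) = sqrt(46381 - 22349) = sqrt(24032) = 4*sqrt(1502)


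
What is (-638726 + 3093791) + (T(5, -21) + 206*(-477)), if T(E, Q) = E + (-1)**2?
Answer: 2356809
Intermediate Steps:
T(E, Q) = 1 + E (T(E, Q) = E + 1 = 1 + E)
(-638726 + 3093791) + (T(5, -21) + 206*(-477)) = (-638726 + 3093791) + ((1 + 5) + 206*(-477)) = 2455065 + (6 - 98262) = 2455065 - 98256 = 2356809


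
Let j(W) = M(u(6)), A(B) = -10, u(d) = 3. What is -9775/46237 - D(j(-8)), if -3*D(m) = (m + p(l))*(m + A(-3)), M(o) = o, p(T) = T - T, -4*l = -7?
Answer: -333434/46237 ≈ -7.2114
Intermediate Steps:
l = 7/4 (l = -¼*(-7) = 7/4 ≈ 1.7500)
p(T) = 0
j(W) = 3
D(m) = -m*(-10 + m)/3 (D(m) = -(m + 0)*(m - 10)/3 = -m*(-10 + m)/3)
-9775/46237 - D(j(-8)) = -9775/46237 - 3*(10 - 1*3)/3 = -9775*1/46237 - 3*(10 - 3)/3 = -9775/46237 - 3*7/3 = -9775/46237 - 1*7 = -9775/46237 - 7 = -333434/46237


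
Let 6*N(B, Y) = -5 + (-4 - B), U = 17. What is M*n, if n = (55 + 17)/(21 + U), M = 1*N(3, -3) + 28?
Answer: 936/19 ≈ 49.263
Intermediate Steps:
N(B, Y) = -3/2 - B/6 (N(B, Y) = (-5 + (-4 - B))/6 = (-9 - B)/6 = -3/2 - B/6)
M = 26 (M = 1*(-3/2 - 1/6*3) + 28 = 1*(-3/2 - 1/2) + 28 = 1*(-2) + 28 = -2 + 28 = 26)
n = 36/19 (n = (55 + 17)/(21 + 17) = 72/38 = 72*(1/38) = 36/19 ≈ 1.8947)
M*n = 26*(36/19) = 936/19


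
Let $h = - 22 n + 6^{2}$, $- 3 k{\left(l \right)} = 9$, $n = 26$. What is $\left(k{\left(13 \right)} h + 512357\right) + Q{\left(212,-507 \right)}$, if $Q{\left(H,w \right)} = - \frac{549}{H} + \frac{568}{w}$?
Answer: $\frac{55242615301}{107484} \approx 5.1396 \cdot 10^{5}$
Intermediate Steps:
$k{\left(l \right)} = -3$ ($k{\left(l \right)} = \left(- \frac{1}{3}\right) 9 = -3$)
$h = -536$ ($h = \left(-22\right) 26 + 6^{2} = -572 + 36 = -536$)
$\left(k{\left(13 \right)} h + 512357\right) + Q{\left(212,-507 \right)} = \left(\left(-3\right) \left(-536\right) + 512357\right) + \left(- \frac{549}{212} + \frac{568}{-507}\right) = \left(1608 + 512357\right) + \left(\left(-549\right) \frac{1}{212} + 568 \left(- \frac{1}{507}\right)\right) = 513965 - \frac{398759}{107484} = \frac{55242615301}{107484}$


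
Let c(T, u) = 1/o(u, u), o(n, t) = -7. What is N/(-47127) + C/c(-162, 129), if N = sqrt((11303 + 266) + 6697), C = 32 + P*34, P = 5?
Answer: -1414 - sqrt(18266)/47127 ≈ -1414.0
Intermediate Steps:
C = 202 (C = 32 + 5*34 = 32 + 170 = 202)
c(T, u) = -1/7 (c(T, u) = 1/(-7) = -1/7)
N = sqrt(18266) (N = sqrt(11569 + 6697) = sqrt(18266) ≈ 135.15)
N/(-47127) + C/c(-162, 129) = sqrt(18266)/(-47127) + 202/(-1/7) = sqrt(18266)*(-1/47127) + 202*(-7) = -sqrt(18266)/47127 - 1414 = -1414 - sqrt(18266)/47127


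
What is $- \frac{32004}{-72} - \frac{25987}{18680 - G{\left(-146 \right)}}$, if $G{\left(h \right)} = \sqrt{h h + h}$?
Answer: $\frac{30922009915}{69784246} - \frac{25987 \sqrt{21170}}{348921230} \approx 443.1$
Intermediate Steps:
$G{\left(h \right)} = \sqrt{h + h^{2}}$ ($G{\left(h \right)} = \sqrt{h^{2} + h} = \sqrt{h + h^{2}}$)
$- \frac{32004}{-72} - \frac{25987}{18680 - G{\left(-146 \right)}} = - \frac{32004}{-72} - \frac{25987}{18680 - \sqrt{- 146 \left(1 - 146\right)}} = \left(-32004\right) \left(- \frac{1}{72}\right) - \frac{25987}{18680 - \sqrt{\left(-146\right) \left(-145\right)}} = \frac{889}{2} - \frac{25987}{18680 - \sqrt{21170}}$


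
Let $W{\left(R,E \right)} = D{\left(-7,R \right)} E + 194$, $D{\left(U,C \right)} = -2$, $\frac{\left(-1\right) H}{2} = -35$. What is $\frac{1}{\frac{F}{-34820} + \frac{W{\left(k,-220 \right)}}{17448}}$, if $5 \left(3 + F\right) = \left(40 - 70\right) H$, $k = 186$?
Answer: $\frac{18985605}{920512} \approx 20.625$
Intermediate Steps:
$H = 70$ ($H = \left(-2\right) \left(-35\right) = 70$)
$F = -423$ ($F = -3 + \frac{\left(40 - 70\right) 70}{5} = -3 + \frac{\left(-30\right) 70}{5} = -3 + \frac{1}{5} \left(-2100\right) = -3 - 420 = -423$)
$W{\left(R,E \right)} = 194 - 2 E$ ($W{\left(R,E \right)} = - 2 E + 194 = 194 - 2 E$)
$\frac{1}{\frac{F}{-34820} + \frac{W{\left(k,-220 \right)}}{17448}} = \frac{1}{- \frac{423}{-34820} + \frac{194 - -440}{17448}} = \frac{1}{\left(-423\right) \left(- \frac{1}{34820}\right) + \left(194 + 440\right) \frac{1}{17448}} = \frac{1}{\frac{423}{34820} + 634 \cdot \frac{1}{17448}} = \frac{1}{\frac{423}{34820} + \frac{317}{8724}} = \frac{1}{\frac{920512}{18985605}} = \frac{18985605}{920512}$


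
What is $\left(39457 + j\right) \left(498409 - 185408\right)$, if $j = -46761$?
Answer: $-2286159304$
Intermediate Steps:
$\left(39457 + j\right) \left(498409 - 185408\right) = \left(39457 - 46761\right) \left(498409 - 185408\right) = \left(-7304\right) 313001 = -2286159304$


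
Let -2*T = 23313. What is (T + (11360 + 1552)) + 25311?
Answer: 53133/2 ≈ 26567.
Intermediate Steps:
T = -23313/2 (T = -½*23313 = -23313/2 ≈ -11657.)
(T + (11360 + 1552)) + 25311 = (-23313/2 + (11360 + 1552)) + 25311 = (-23313/2 + 12912) + 25311 = 2511/2 + 25311 = 53133/2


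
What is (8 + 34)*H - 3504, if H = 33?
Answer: -2118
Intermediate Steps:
(8 + 34)*H - 3504 = (8 + 34)*33 - 3504 = 42*33 - 3504 = 1386 - 3504 = -2118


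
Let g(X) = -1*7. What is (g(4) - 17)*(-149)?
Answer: 3576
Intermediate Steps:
g(X) = -7
(g(4) - 17)*(-149) = (-7 - 17)*(-149) = -24*(-149) = 3576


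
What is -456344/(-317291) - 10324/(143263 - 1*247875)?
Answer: 12753692703/8298111523 ≈ 1.5369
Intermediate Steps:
-456344/(-317291) - 10324/(143263 - 1*247875) = -456344*(-1/317291) - 10324/(143263 - 247875) = 456344/317291 - 10324/(-104612) = 456344/317291 - 10324*(-1/104612) = 456344/317291 + 2581/26153 = 12753692703/8298111523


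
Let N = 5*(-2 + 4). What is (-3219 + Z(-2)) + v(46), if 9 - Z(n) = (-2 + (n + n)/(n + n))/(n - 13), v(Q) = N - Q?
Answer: -48691/15 ≈ -3246.1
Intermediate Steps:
N = 10 (N = 5*2 = 10)
v(Q) = 10 - Q
Z(n) = 9 + 1/(-13 + n) (Z(n) = 9 - (-2 + (n + n)/(n + n))/(n - 13) = 9 - (-2 + (2*n)/((2*n)))/(-13 + n) = 9 - (-2 + (2*n)*(1/(2*n)))/(-13 + n) = 9 - (-2 + 1)/(-13 + n) = 9 - (-1)/(-13 + n) = 9 + 1/(-13 + n))
(-3219 + Z(-2)) + v(46) = (-3219 + (-116 + 9*(-2))/(-13 - 2)) + (10 - 1*46) = (-3219 + (-116 - 18)/(-15)) + (10 - 46) = (-3219 - 1/15*(-134)) - 36 = (-3219 + 134/15) - 36 = -48151/15 - 36 = -48691/15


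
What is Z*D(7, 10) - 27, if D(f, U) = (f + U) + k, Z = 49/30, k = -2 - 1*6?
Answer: -123/10 ≈ -12.300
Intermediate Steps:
k = -8 (k = -2 - 6 = -8)
Z = 49/30 (Z = 49*(1/30) = 49/30 ≈ 1.6333)
D(f, U) = -8 + U + f (D(f, U) = (f + U) - 8 = (U + f) - 8 = -8 + U + f)
Z*D(7, 10) - 27 = 49*(-8 + 10 + 7)/30 - 27 = (49/30)*9 - 27 = 147/10 - 27 = -123/10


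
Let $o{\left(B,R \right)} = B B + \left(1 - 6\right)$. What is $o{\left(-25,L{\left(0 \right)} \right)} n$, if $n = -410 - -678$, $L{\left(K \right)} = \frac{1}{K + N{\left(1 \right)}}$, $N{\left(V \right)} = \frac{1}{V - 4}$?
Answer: $166160$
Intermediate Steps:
$N{\left(V \right)} = \frac{1}{-4 + V}$
$L{\left(K \right)} = \frac{1}{- \frac{1}{3} + K}$ ($L{\left(K \right)} = \frac{1}{K + \frac{1}{-4 + 1}} = \frac{1}{K + \frac{1}{-3}} = \frac{1}{K - \frac{1}{3}} = \frac{1}{- \frac{1}{3} + K}$)
$o{\left(B,R \right)} = -5 + B^{2}$ ($o{\left(B,R \right)} = B^{2} - 5 = -5 + B^{2}$)
$n = 268$ ($n = -410 + 678 = 268$)
$o{\left(-25,L{\left(0 \right)} \right)} n = \left(-5 + \left(-25\right)^{2}\right) 268 = \left(-5 + 625\right) 268 = 620 \cdot 268 = 166160$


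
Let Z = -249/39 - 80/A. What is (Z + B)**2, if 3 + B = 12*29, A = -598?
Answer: 10258853796/89401 ≈ 1.1475e+5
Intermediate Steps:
Z = -1869/299 (Z = -249/39 - 80/(-598) = -249*1/39 - 80*(-1/598) = -83/13 + 40/299 = -1869/299 ≈ -6.2508)
B = 345 (B = -3 + 12*29 = -3 + 348 = 345)
(Z + B)**2 = (-1869/299 + 345)**2 = (101286/299)**2 = 10258853796/89401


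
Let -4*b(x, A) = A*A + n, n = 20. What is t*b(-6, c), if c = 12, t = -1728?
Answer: 70848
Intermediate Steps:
b(x, A) = -5 - A**2/4 (b(x, A) = -(A*A + 20)/4 = -(A**2 + 20)/4 = -(20 + A**2)/4 = -5 - A**2/4)
t*b(-6, c) = -1728*(-5 - 1/4*12**2) = -1728*(-5 - 1/4*144) = -1728*(-5 - 36) = -1728*(-41) = 70848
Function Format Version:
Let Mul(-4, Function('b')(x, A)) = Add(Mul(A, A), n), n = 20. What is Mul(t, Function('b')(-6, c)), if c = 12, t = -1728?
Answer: 70848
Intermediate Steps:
Function('b')(x, A) = Add(-5, Mul(Rational(-1, 4), Pow(A, 2))) (Function('b')(x, A) = Mul(Rational(-1, 4), Add(Mul(A, A), 20)) = Mul(Rational(-1, 4), Add(Pow(A, 2), 20)) = Mul(Rational(-1, 4), Add(20, Pow(A, 2))) = Add(-5, Mul(Rational(-1, 4), Pow(A, 2))))
Mul(t, Function('b')(-6, c)) = Mul(-1728, Add(-5, Mul(Rational(-1, 4), Pow(12, 2)))) = Mul(-1728, Add(-5, Mul(Rational(-1, 4), 144))) = Mul(-1728, Add(-5, -36)) = Mul(-1728, -41) = 70848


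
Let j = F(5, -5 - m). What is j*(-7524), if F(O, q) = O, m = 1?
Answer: -37620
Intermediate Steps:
j = 5
j*(-7524) = 5*(-7524) = -37620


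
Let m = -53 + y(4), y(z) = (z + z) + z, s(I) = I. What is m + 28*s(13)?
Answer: 323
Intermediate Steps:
y(z) = 3*z (y(z) = 2*z + z = 3*z)
m = -41 (m = -53 + 3*4 = -53 + 12 = -41)
m + 28*s(13) = -41 + 28*13 = -41 + 364 = 323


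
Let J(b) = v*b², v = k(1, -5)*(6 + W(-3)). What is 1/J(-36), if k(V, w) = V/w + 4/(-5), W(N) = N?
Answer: -1/3888 ≈ -0.00025720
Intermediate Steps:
k(V, w) = -⅘ + V/w (k(V, w) = V/w + 4*(-⅕) = V/w - ⅘ = -⅘ + V/w)
v = -3 (v = (-⅘ + 1/(-5))*(6 - 3) = (-⅘ + 1*(-⅕))*3 = (-⅘ - ⅕)*3 = -1*3 = -3)
J(b) = -3*b²
1/J(-36) = 1/(-3*(-36)²) = 1/(-3*1296) = 1/(-3888) = -1/3888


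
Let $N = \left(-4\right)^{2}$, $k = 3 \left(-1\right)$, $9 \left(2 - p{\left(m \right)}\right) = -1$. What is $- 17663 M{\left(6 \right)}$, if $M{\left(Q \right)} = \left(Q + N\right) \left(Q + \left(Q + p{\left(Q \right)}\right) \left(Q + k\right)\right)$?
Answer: $- \frac{35361326}{3} \approx -1.1787 \cdot 10^{7}$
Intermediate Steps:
$p{\left(m \right)} = \frac{19}{9}$ ($p{\left(m \right)} = 2 - - \frac{1}{9} = 2 + \frac{1}{9} = \frac{19}{9}$)
$k = -3$
$N = 16$
$M{\left(Q \right)} = \left(16 + Q\right) \left(Q + \left(-3 + Q\right) \left(\frac{19}{9} + Q\right)\right)$ ($M{\left(Q \right)} = \left(Q + 16\right) \left(Q + \left(Q + \frac{19}{9}\right) \left(Q - 3\right)\right) = \left(16 + Q\right) \left(Q + \left(\frac{19}{9} + Q\right) \left(-3 + Q\right)\right) = \left(16 + Q\right) \left(Q + \left(-3 + Q\right) \left(\frac{19}{9} + Q\right)\right)$)
$- 17663 M{\left(6 \right)} = - 17663 \left(- \frac{304}{3} + 6^{3} - \frac{82}{3} + \frac{145 \cdot 6^{2}}{9}\right) = - 17663 \left(- \frac{304}{3} + 216 - \frac{82}{3} + \frac{145}{9} \cdot 36\right) = - 17663 \left(- \frac{304}{3} + 216 - \frac{82}{3} + 580\right) = \left(-17663\right) \frac{2002}{3} = - \frac{35361326}{3}$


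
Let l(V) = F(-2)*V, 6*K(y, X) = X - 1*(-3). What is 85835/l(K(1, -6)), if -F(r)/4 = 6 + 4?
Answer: 17167/4 ≈ 4291.8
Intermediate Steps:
F(r) = -40 (F(r) = -4*(6 + 4) = -4*10 = -40)
K(y, X) = 1/2 + X/6 (K(y, X) = (X - 1*(-3))/6 = (X + 3)/6 = (3 + X)/6 = 1/2 + X/6)
l(V) = -40*V
85835/l(K(1, -6)) = 85835/((-40*(1/2 + (1/6)*(-6)))) = 85835/((-40*(1/2 - 1))) = 85835/((-40*(-1/2))) = 85835/20 = 85835*(1/20) = 17167/4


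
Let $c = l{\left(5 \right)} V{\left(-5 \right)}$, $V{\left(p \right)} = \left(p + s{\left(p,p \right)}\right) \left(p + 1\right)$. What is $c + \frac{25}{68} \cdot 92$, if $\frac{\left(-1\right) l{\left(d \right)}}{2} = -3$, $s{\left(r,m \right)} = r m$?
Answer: $- \frac{7585}{17} \approx -446.18$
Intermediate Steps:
$s{\left(r,m \right)} = m r$
$V{\left(p \right)} = \left(1 + p\right) \left(p + p^{2}\right)$ ($V{\left(p \right)} = \left(p + p p\right) \left(p + 1\right) = \left(p + p^{2}\right) \left(1 + p\right) = \left(1 + p\right) \left(p + p^{2}\right)$)
$l{\left(d \right)} = 6$ ($l{\left(d \right)} = \left(-2\right) \left(-3\right) = 6$)
$c = -480$ ($c = 6 \left(- 5 \left(1 + \left(-5\right)^{2} + 2 \left(-5\right)\right)\right) = 6 \left(- 5 \left(1 + 25 - 10\right)\right) = 6 \left(\left(-5\right) 16\right) = 6 \left(-80\right) = -480$)
$c + \frac{25}{68} \cdot 92 = -480 + \frac{25}{68} \cdot 92 = -480 + \frac{575}{17} = - \frac{7585}{17}$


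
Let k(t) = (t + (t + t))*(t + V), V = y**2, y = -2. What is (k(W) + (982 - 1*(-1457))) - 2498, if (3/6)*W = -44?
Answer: 22117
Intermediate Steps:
W = -88 (W = 2*(-44) = -88)
V = 4 (V = (-2)**2 = 4)
k(t) = 3*t*(4 + t) (k(t) = (t + (t + t))*(t + 4) = (t + 2*t)*(4 + t) = (3*t)*(4 + t) = 3*t*(4 + t))
(k(W) + (982 - 1*(-1457))) - 2498 = (3*(-88)*(4 - 88) + (982 - 1*(-1457))) - 2498 = (3*(-88)*(-84) + (982 + 1457)) - 2498 = (22176 + 2439) - 2498 = 24615 - 2498 = 22117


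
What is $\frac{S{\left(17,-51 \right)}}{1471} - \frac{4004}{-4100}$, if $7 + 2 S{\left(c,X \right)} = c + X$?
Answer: $\frac{2902917}{3015550} \approx 0.96265$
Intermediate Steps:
$S{\left(c,X \right)} = - \frac{7}{2} + \frac{X}{2} + \frac{c}{2}$ ($S{\left(c,X \right)} = - \frac{7}{2} + \frac{c + X}{2} = - \frac{7}{2} + \frac{X + c}{2} = - \frac{7}{2} + \left(\frac{X}{2} + \frac{c}{2}\right) = - \frac{7}{2} + \frac{X}{2} + \frac{c}{2}$)
$\frac{S{\left(17,-51 \right)}}{1471} - \frac{4004}{-4100} = \frac{- \frac{7}{2} + \frac{1}{2} \left(-51\right) + \frac{1}{2} \cdot 17}{1471} - \frac{4004}{-4100} = \left(- \frac{7}{2} - \frac{51}{2} + \frac{17}{2}\right) \frac{1}{1471} - - \frac{1001}{1025} = \left(- \frac{41}{2}\right) \frac{1}{1471} + \frac{1001}{1025} = - \frac{41}{2942} + \frac{1001}{1025} = \frac{2902917}{3015550}$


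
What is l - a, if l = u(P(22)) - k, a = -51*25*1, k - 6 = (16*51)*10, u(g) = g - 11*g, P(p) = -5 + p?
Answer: -7061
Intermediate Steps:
u(g) = -10*g
k = 8166 (k = 6 + (16*51)*10 = 6 + 816*10 = 6 + 8160 = 8166)
a = -1275 (a = -1275*1 = -1275)
l = -8336 (l = -10*(-5 + 22) - 1*8166 = -10*17 - 8166 = -170 - 8166 = -8336)
l - a = -8336 - 1*(-1275) = -8336 + 1275 = -7061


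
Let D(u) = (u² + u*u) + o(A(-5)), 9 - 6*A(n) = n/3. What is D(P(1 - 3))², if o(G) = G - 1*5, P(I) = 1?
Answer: 121/81 ≈ 1.4938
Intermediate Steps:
A(n) = 3/2 - n/18 (A(n) = 3/2 - n/(6*3) = 3/2 - n/18)
o(G) = -5 + G (o(G) = G - 5 = -5 + G)
D(u) = -29/9 + 2*u² (D(u) = (u² + u*u) + (-5 + (3/2 - 1/18*(-5))) = (u² + u²) + (-5 + (3/2 + 5/18)) = 2*u² + (-5 + 16/9) = 2*u² - 29/9 = -29/9 + 2*u²)
D(P(1 - 3))² = (-29/9 + 2*1²)² = (-29/9 + 2*1)² = (-29/9 + 2)² = (-11/9)² = 121/81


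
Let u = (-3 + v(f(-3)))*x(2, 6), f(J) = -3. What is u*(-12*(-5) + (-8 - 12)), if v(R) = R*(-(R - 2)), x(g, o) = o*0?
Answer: 0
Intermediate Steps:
x(g, o) = 0
v(R) = R*(2 - R) (v(R) = R*(-(-2 + R)) = R*(2 - R))
u = 0 (u = (-3 - 3*(2 - 1*(-3)))*0 = (-3 - 3*(2 + 3))*0 = (-3 - 3*5)*0 = (-3 - 15)*0 = -18*0 = 0)
u*(-12*(-5) + (-8 - 12)) = 0*(-12*(-5) + (-8 - 12)) = 0*(60 - 20) = 0*40 = 0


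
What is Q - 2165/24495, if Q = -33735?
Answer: -165268198/4899 ≈ -33735.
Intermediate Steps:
Q - 2165/24495 = -33735 - 2165/24495 = -33735 - 2165*1/24495 = -33735 - 433/4899 = -165268198/4899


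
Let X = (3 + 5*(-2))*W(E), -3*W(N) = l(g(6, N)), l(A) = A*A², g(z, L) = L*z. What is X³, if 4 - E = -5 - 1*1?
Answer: 128024064000000000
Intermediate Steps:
E = 10 (E = 4 - (-5 - 1*1) = 4 - (-5 - 1) = 4 - 1*(-6) = 4 + 6 = 10)
l(A) = A³
W(N) = -72*N³ (W(N) = -216*N³/3 = -72*N³)
X = 504000 (X = (3 + 5*(-2))*(-72*10³) = (3 - 10)*(-72*1000) = -7*(-72000) = 504000)
X³ = 504000³ = 128024064000000000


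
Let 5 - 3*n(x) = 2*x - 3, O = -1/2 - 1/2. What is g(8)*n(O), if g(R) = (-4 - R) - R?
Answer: -200/3 ≈ -66.667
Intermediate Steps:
g(R) = -4 - 2*R
O = -1 (O = -1*½ - 1*½ = -½ - ½ = -1)
n(x) = 8/3 - 2*x/3 (n(x) = 5/3 - (2*x - 3)/3 = 5/3 - (-3 + 2*x)/3 = 5/3 + (1 - 2*x/3) = 8/3 - 2*x/3)
g(8)*n(O) = (-4 - 2*8)*(8/3 - ⅔*(-1)) = (-4 - 16)*(8/3 + ⅔) = -20*10/3 = -200/3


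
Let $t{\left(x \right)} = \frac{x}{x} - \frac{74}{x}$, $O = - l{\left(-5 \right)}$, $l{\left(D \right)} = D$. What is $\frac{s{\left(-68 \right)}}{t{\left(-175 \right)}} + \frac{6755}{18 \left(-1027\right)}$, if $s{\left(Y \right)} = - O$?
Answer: $- \frac{5952415}{1534338} \approx -3.8795$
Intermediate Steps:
$O = 5$ ($O = \left(-1\right) \left(-5\right) = 5$)
$t{\left(x \right)} = 1 - \frac{74}{x}$
$s{\left(Y \right)} = -5$ ($s{\left(Y \right)} = \left(-1\right) 5 = -5$)
$\frac{s{\left(-68 \right)}}{t{\left(-175 \right)}} + \frac{6755}{18 \left(-1027\right)} = - \frac{5}{\frac{1}{-175} \left(-74 - 175\right)} + \frac{6755}{18 \left(-1027\right)} = - \frac{5}{\left(- \frac{1}{175}\right) \left(-249\right)} + \frac{6755}{-18486} = - \frac{5}{\frac{249}{175}} + 6755 \left(- \frac{1}{18486}\right) = \left(-5\right) \frac{175}{249} - \frac{6755}{18486} = - \frac{875}{249} - \frac{6755}{18486} = - \frac{5952415}{1534338}$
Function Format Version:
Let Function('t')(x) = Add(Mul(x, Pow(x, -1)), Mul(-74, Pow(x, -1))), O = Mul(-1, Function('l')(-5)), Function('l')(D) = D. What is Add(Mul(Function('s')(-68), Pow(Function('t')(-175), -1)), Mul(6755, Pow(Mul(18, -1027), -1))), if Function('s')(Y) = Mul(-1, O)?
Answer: Rational(-5952415, 1534338) ≈ -3.8795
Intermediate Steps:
O = 5 (O = Mul(-1, -5) = 5)
Function('t')(x) = Add(1, Mul(-74, Pow(x, -1)))
Function('s')(Y) = -5 (Function('s')(Y) = Mul(-1, 5) = -5)
Add(Mul(Function('s')(-68), Pow(Function('t')(-175), -1)), Mul(6755, Pow(Mul(18, -1027), -1))) = Add(Mul(-5, Pow(Mul(Pow(-175, -1), Add(-74, -175)), -1)), Mul(6755, Pow(Mul(18, -1027), -1))) = Add(Mul(-5, Pow(Mul(Rational(-1, 175), -249), -1)), Mul(6755, Pow(-18486, -1))) = Add(Mul(-5, Pow(Rational(249, 175), -1)), Mul(6755, Rational(-1, 18486))) = Add(Mul(-5, Rational(175, 249)), Rational(-6755, 18486)) = Add(Rational(-875, 249), Rational(-6755, 18486)) = Rational(-5952415, 1534338)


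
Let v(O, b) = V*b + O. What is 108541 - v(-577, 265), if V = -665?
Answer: 285343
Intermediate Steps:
v(O, b) = O - 665*b (v(O, b) = -665*b + O = O - 665*b)
108541 - v(-577, 265) = 108541 - (-577 - 665*265) = 108541 - (-577 - 176225) = 108541 - 1*(-176802) = 108541 + 176802 = 285343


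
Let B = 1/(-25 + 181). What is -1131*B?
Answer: -29/4 ≈ -7.2500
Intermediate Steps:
B = 1/156 ≈ 0.0064103
-1131*B = -1131*1/156 = -29/4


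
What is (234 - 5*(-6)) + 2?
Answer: 266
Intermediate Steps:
(234 - 5*(-6)) + 2 = (234 + 30) + 2 = 264 + 2 = 266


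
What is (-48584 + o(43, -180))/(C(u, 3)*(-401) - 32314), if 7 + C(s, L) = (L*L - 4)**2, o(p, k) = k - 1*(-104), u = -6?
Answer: 12165/9883 ≈ 1.2309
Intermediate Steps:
o(p, k) = 104 + k (o(p, k) = k + 104 = 104 + k)
C(s, L) = -7 + (-4 + L**2)**2 (C(s, L) = -7 + (L*L - 4)**2 = -7 + (L**2 - 4)**2 = -7 + (-4 + L**2)**2)
(-48584 + o(43, -180))/(C(u, 3)*(-401) - 32314) = (-48584 + (104 - 180))/((-7 + (-4 + 3**2)**2)*(-401) - 32314) = (-48584 - 76)/((-7 + (-4 + 9)**2)*(-401) - 32314) = -48660/((-7 + 5**2)*(-401) - 32314) = -48660/((-7 + 25)*(-401) - 32314) = -48660/(18*(-401) - 32314) = -48660/(-7218 - 32314) = -48660/(-39532) = -48660*(-1/39532) = 12165/9883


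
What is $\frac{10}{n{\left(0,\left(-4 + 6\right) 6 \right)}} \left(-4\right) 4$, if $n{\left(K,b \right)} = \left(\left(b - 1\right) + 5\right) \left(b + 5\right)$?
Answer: $- \frac{10}{17} \approx -0.58823$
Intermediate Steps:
$n{\left(K,b \right)} = \left(4 + b\right) \left(5 + b\right)$ ($n{\left(K,b \right)} = \left(\left(-1 + b\right) + 5\right) \left(5 + b\right) = \left(4 + b\right) \left(5 + b\right)$)
$\frac{10}{n{\left(0,\left(-4 + 6\right) 6 \right)}} \left(-4\right) 4 = \frac{10}{20 + \left(\left(-4 + 6\right) 6\right)^{2} + 9 \left(-4 + 6\right) 6} \left(-4\right) 4 = \frac{10}{20 + \left(2 \cdot 6\right)^{2} + 9 \cdot 2 \cdot 6} \left(-4\right) 4 = \frac{10}{20 + 12^{2} + 9 \cdot 12} \left(-4\right) 4 = \frac{10}{20 + 144 + 108} \left(-4\right) 4 = \frac{10}{272} \left(-4\right) 4 = 10 \cdot \frac{1}{272} \left(-4\right) 4 = \frac{5}{136} \left(-4\right) 4 = \left(- \frac{5}{34}\right) 4 = - \frac{10}{17}$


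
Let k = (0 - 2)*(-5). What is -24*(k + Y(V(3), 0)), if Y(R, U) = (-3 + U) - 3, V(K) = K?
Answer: -96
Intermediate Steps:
Y(R, U) = -6 + U
k = 10 (k = -2*(-5) = 10)
-24*(k + Y(V(3), 0)) = -24*(10 + (-6 + 0)) = -24*(10 - 6) = -24*4 = -96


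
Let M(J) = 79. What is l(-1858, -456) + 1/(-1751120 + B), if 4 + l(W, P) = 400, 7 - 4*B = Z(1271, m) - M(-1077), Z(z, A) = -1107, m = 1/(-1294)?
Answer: 2773301648/7003287 ≈ 396.00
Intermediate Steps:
m = -1/1294 ≈ -0.00077280
B = 1193/4 (B = 7/4 - (-1107 - 1*79)/4 = 7/4 - (-1107 - 79)/4 = 7/4 - 1/4*(-1186) = 7/4 + 593/2 = 1193/4 ≈ 298.25)
l(W, P) = 396 (l(W, P) = -4 + 400 = 396)
l(-1858, -456) + 1/(-1751120 + B) = 396 + 1/(-1751120 + 1193/4) = 396 + 1/(-7003287/4) = 396 - 4/7003287 = 2773301648/7003287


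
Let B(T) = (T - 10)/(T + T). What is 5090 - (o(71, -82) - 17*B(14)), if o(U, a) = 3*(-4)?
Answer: 35731/7 ≈ 5104.4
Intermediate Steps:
o(U, a) = -12
B(T) = (-10 + T)/(2*T) (B(T) = (-10 + T)/((2*T)) = (-10 + T)*(1/(2*T)) = (-10 + T)/(2*T))
5090 - (o(71, -82) - 17*B(14)) = 5090 - (-12 - 17*(½)*(-10 + 14)/14) = 5090 - (-12 - 17*(½)*(1/14)*4) = 5090 - (-12 - 17/7) = 5090 - 1*(-101/7) = 5090 + 101/7 = 35731/7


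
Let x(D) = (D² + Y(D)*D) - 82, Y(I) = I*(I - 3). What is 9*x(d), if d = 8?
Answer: 2718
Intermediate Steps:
Y(I) = I*(-3 + I)
x(D) = -82 + D² + D²*(-3 + D) (x(D) = (D² + (D*(-3 + D))*D) - 82 = (D² + D²*(-3 + D)) - 82 = -82 + D² + D²*(-3 + D))
9*x(d) = 9*(-82 + 8³ - 2*8²) = 9*(-82 + 512 - 2*64) = 9*(-82 + 512 - 128) = 9*302 = 2718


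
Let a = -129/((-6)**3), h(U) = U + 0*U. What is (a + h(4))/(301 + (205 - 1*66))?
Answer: 331/31680 ≈ 0.010448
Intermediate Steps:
h(U) = U (h(U) = U + 0 = U)
a = 43/72 (a = -129/(-216) = -129*(-1/216) = 43/72 ≈ 0.59722)
(a + h(4))/(301 + (205 - 1*66)) = (43/72 + 4)/(301 + (205 - 1*66)) = 331/(72*(301 + (205 - 66))) = 331/(72*(301 + 139)) = (331/72)/440 = (331/72)*(1/440) = 331/31680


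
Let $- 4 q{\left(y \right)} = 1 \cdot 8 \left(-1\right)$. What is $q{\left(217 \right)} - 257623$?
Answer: $-257621$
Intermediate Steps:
$q{\left(y \right)} = 2$ ($q{\left(y \right)} = - \frac{1 \cdot 8 \left(-1\right)}{4} = - \frac{8 \left(-1\right)}{4} = \left(- \frac{1}{4}\right) \left(-8\right) = 2$)
$q{\left(217 \right)} - 257623 = 2 - 257623 = -257621$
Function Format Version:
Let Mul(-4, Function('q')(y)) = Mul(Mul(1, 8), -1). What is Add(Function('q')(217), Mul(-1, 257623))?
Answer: -257621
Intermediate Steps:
Function('q')(y) = 2 (Function('q')(y) = Mul(Rational(-1, 4), Mul(Mul(1, 8), -1)) = Mul(Rational(-1, 4), Mul(8, -1)) = Mul(Rational(-1, 4), -8) = 2)
Add(Function('q')(217), Mul(-1, 257623)) = Add(2, Mul(-1, 257623)) = Add(2, -257623) = -257621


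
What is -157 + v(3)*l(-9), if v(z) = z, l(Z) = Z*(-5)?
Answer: -22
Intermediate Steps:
l(Z) = -5*Z
-157 + v(3)*l(-9) = -157 + 3*(-5*(-9)) = -157 + 3*45 = -157 + 135 = -22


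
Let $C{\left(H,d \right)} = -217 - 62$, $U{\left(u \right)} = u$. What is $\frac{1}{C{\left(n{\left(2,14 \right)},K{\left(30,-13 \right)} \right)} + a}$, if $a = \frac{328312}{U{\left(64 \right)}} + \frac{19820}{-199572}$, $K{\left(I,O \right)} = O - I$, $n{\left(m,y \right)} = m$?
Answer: $\frac{399144}{1936158011} \approx 0.00020615$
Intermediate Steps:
$C{\left(H,d \right)} = -279$ ($C{\left(H,d \right)} = -217 - 62 = -279$)
$a = \frac{2047519187}{399144}$ ($a = \frac{328312}{64} + \frac{19820}{-199572} = 328312 \cdot \frac{1}{64} + 19820 \left(- \frac{1}{199572}\right) = \frac{41039}{8} - \frac{4955}{49893} = \frac{2047519187}{399144} \approx 5129.8$)
$\frac{1}{C{\left(n{\left(2,14 \right)},K{\left(30,-13 \right)} \right)} + a} = \frac{1}{-279 + \frac{2047519187}{399144}} = \frac{1}{\frac{1936158011}{399144}} = \frac{399144}{1936158011}$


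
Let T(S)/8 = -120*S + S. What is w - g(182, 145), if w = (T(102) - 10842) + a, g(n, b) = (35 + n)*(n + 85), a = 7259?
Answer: -158626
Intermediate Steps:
T(S) = -952*S (T(S) = 8*(-120*S + S) = 8*(-119*S) = -952*S)
g(n, b) = (35 + n)*(85 + n)
w = -100687 (w = (-952*102 - 10842) + 7259 = (-97104 - 10842) + 7259 = -107946 + 7259 = -100687)
w - g(182, 145) = -100687 - (2975 + 182² + 120*182) = -100687 - (2975 + 33124 + 21840) = -100687 - 1*57939 = -100687 - 57939 = -158626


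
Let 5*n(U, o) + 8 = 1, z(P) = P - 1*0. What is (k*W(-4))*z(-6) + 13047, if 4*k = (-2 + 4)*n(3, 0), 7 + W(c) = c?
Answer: 65004/5 ≈ 13001.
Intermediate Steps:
z(P) = P (z(P) = P + 0 = P)
n(U, o) = -7/5 (n(U, o) = -8/5 + (⅕)*1 = -8/5 + ⅕ = -7/5)
W(c) = -7 + c
k = -7/10 (k = ((-2 + 4)*(-7/5))/4 = (2*(-7/5))/4 = (¼)*(-14/5) = -7/10 ≈ -0.70000)
(k*W(-4))*z(-6) + 13047 = -7*(-7 - 4)/10*(-6) + 13047 = -7/10*(-11)*(-6) + 13047 = (77/10)*(-6) + 13047 = -231/5 + 13047 = 65004/5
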